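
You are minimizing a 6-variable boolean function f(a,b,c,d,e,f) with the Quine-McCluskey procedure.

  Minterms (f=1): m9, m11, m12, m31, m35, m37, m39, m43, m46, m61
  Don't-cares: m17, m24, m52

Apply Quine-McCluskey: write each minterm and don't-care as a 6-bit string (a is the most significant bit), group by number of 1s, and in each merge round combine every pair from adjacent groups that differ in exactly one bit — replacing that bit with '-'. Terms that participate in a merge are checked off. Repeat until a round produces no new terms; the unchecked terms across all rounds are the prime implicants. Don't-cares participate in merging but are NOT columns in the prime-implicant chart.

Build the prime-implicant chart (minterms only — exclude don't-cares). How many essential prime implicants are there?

6

size-2^0 implicants → 001001(✓)  001011(✓)  001100  010001  011000  011111  100011(✓)  100101(✓)  100111(✓)  101011(✓)  101110  110100  111101
size-2^1 implicants → -01011  0010-1  10-011  100-11  1001-1
Unchecked terms (primes): -01011, 0010-1, 001100, 010001, 011000, 011111, 10-011, 100-11, 1001-1, 101110, 110100, 111101
Minterm coverage:
  m9 ⊆ 0010-1 [E]
  m11 ⊆ -01011,0010-1
  m12 ⊆ 001100 [E]
  m31 ⊆ 011111 [E]
  m35 ⊆ 10-011,100-11
  m37 ⊆ 1001-1 [E]
  m39 ⊆ 100-11,1001-1
  m43 ⊆ -01011,10-011
  m46 ⊆ 101110 [E]
  m61 ⊆ 111101 [E]
E = {0010-1, 001100, 011111, 1001-1, 101110, 111101}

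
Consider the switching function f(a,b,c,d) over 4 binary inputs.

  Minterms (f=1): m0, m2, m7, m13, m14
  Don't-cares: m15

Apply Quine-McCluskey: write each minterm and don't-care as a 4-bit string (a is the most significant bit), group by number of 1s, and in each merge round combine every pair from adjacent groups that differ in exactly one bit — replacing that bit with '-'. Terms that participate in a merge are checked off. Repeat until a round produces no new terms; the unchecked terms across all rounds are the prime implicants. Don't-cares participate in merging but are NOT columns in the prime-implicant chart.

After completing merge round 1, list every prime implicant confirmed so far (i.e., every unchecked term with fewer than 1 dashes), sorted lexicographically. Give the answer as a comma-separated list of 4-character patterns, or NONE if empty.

Round 0: 0000✓ 0010✓ 0111✓ 1101✓ 1110✓ 1111✓
Round 1: -111 00-0 11-1 111-
PIs = {-111, 00-0, 11-1, 111-}

NONE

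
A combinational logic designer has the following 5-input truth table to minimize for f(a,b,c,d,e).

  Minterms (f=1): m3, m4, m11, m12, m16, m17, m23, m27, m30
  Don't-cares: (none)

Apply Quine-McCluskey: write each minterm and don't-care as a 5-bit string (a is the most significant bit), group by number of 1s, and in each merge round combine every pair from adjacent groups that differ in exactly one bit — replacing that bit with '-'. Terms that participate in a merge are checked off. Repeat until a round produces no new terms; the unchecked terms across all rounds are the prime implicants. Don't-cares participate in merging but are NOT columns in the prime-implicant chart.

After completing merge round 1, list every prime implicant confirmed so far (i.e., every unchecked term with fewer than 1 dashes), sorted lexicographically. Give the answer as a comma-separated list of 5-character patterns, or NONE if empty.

Round 0: 00011✓ 00100✓ 01011✓ 01100✓ 10000✓ 10001✓ 10111 11011✓ 11110
Round 1: -1011 0-011 0-100 1000-
PIs = {-1011, 0-011, 0-100, 1000-, 10111, 11110}

10111, 11110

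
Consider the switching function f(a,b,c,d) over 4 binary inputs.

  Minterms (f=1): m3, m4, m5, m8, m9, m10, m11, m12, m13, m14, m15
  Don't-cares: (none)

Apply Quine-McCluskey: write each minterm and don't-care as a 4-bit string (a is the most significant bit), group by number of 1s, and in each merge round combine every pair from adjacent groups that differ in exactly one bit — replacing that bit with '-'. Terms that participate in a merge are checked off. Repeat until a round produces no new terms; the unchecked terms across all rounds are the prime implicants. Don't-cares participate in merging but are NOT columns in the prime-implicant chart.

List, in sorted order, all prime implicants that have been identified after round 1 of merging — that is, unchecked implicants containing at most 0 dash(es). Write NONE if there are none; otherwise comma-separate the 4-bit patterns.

NONE

size-2^0 implicants → 0011(✓)  0100(✓)  0101(✓)  1000(✓)  1001(✓)  1010(✓)  1011(✓)  1100(✓)  1101(✓)  1110(✓)  1111(✓)
size-2^1 implicants → -011  -100(✓)  -101(✓)  010-(✓)  1-00(✓)  1-01(✓)  1-10(✓)  1-11(✓)  10-0(✓)  10-1(✓)  100-(✓)  101-(✓)  11-0(✓)  11-1(✓)  110-(✓)  111-(✓)
size-2^2 implicants → -10-  1--0(✓)  1--1(✓)  1-0-(✓)  1-1-(✓)  10--(✓)  11--(✓)
size-2^3 implicants → 1---
Unchecked terms (primes): -011, -10-, 1---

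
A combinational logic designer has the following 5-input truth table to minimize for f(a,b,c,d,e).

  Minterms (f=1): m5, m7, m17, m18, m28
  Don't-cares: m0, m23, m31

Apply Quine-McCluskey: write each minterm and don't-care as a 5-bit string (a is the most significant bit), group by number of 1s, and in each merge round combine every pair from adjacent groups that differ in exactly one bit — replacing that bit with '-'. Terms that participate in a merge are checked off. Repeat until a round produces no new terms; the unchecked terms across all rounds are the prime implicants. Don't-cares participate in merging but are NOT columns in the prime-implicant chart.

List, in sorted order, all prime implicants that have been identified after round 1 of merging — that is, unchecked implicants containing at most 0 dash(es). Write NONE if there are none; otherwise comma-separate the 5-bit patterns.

00000, 10001, 10010, 11100

Round 0: 00000 00101✓ 00111✓ 10001 10010 10111✓ 11100 11111✓
Round 1: -0111 001-1 1-111
PIs = {-0111, 00000, 001-1, 1-111, 10001, 10010, 11100}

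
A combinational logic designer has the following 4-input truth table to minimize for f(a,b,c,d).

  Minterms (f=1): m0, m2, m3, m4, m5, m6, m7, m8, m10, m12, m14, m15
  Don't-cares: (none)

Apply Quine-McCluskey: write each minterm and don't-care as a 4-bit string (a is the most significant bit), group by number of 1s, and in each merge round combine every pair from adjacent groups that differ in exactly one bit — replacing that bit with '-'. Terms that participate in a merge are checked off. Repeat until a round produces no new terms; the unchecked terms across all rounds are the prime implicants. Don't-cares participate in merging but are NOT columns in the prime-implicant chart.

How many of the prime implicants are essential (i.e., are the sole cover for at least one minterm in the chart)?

4

[col 0] 0000*, 0010*, 0011*, 0100*, 0101*, 0110*, 0111*, 1000*, 1010*, 1100*, 1110*, 1111*
[col 1] -000*, -010*, -100*, -110*, -111*, 0-00*, 0-10*, 0-11*, 00-0*, 001-*, 01-0*, 01-1*, 010-*, 011-*, 1-00*, 1-10*, 10-0*, 11-0*, 111-*
[col 2] --00*, --10*, -0-0*, -1-0*, -11-, 0--0*, 0-1-, 01--, 1--0*
[col 3] ---0
Prime implicants: ---0, -11-, 0-1-, 01--
PI chart (minterm → PIs covering it):
  0 | ---0  (sole → essential)
  2 | ---0,0-1-
  3 | 0-1-  (sole → essential)
  4 | ---0,01--
  5 | 01--  (sole → essential)
  6 | ---0,-11-,0-1-,01--
  7 | -11-,0-1-,01--
  8 | ---0  (sole → essential)
  10 | ---0  (sole → essential)
  12 | ---0  (sole → essential)
  14 | ---0,-11-
  15 | -11-  (sole → essential)
Essential prime implicants: ---0, -11-, 0-1-, 01--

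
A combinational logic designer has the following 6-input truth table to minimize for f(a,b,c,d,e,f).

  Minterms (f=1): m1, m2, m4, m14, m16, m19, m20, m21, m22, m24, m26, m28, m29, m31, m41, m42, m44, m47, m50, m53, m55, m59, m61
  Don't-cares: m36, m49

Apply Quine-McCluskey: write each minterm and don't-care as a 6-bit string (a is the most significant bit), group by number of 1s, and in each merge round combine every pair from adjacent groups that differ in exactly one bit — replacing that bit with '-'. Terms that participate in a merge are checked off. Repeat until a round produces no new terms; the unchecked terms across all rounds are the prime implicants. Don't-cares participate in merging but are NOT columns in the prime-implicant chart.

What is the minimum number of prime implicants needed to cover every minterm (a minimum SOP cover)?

17

[col 0] 000001, 000010, 000100*, 001110, 010000*, 010011, 010100*, 010101*, 010110*, 011000*, 011010*, 011100*, 011101*, 011111*, 100100*, 101001, 101010, 101100*, 101111, 110001*, 110010, 110101*, 110111*, 111011, 111101*
[col 1] -00100, -10101*, -11101*, 0-0100, 01-000*, 01-100*, 01-101*, 010-00*, 0101-0, 01010-*, 011-00*, 0110-0, 0111-1, 01110-*, 10-100, 11-101*, 110-01, 1101-1
[col 2] -1-101, 01--00, 01-10-
Prime implicants: -00100, -1-101, 0-0100, 000001, 000010, 001110, 01--00, 01-10-, 010011, 0101-0, 0110-0, 0111-1, 10-100, 101001, 101010, 101111, 110-01, 110010, 1101-1, 111011
PI chart (minterm → PIs covering it):
  1 | 000001  (sole → essential)
  2 | 000010  (sole → essential)
  4 | -00100,0-0100
  14 | 001110  (sole → essential)
  16 | 01--00  (sole → essential)
  19 | 010011  (sole → essential)
  20 | 0-0100,01--00,01-10-,0101-0
  21 | -1-101,01-10-
  22 | 0101-0  (sole → essential)
  24 | 01--00,0110-0
  26 | 0110-0  (sole → essential)
  28 | 01--00,01-10-
  29 | -1-101,01-10-,0111-1
  31 | 0111-1  (sole → essential)
  41 | 101001  (sole → essential)
  42 | 101010  (sole → essential)
  44 | 10-100  (sole → essential)
  47 | 101111  (sole → essential)
  50 | 110010  (sole → essential)
  53 | -1-101,110-01,1101-1
  55 | 1101-1  (sole → essential)
  59 | 111011  (sole → essential)
  61 | -1-101  (sole → essential)
Essential prime implicants: -1-101, 000001, 000010, 001110, 01--00, 010011, 0101-0, 0110-0, 0111-1, 10-100, 101001, 101010, 101111, 110010, 1101-1, 111011
Petrick residual → -00100
Minimum SOP uses 17 PIs: b'c'de'f' + bde'f + a'b'c'd'e'f + a'b'c'd'ef' + a'b'cdef' + a'be'f' + a'bc'd'ef + a'bc'df' + a'bcd'f' + a'bcdf + ab'de'f' + ab'cd'e'f + ab'cd'ef' + ab'cdef + abc'd'ef' + abc'df + abcd'ef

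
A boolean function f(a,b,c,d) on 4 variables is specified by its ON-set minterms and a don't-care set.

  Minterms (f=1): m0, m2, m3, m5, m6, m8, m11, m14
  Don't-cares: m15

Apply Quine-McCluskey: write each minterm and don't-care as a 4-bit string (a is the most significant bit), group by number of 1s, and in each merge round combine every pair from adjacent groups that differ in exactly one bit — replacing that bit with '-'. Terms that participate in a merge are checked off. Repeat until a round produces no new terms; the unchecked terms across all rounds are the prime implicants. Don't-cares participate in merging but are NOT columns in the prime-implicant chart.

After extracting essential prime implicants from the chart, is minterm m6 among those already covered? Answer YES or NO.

Round 0: 0000✓ 0010✓ 0011✓ 0101 0110✓ 1000✓ 1011✓ 1110✓ 1111✓
Round 1: -000 -011 -110 0-10 00-0 001- 1-11 111-
PIs = {-000, -011, -110, 0-10, 00-0, 001-, 0101, 1-11, 111-}
Coverage chart:
  m0: -000,00-0
  m2: 0-10,00-0,001-
  m3: -011,001-
  m5: 0101 ←essential
  m6: -110,0-10
  m8: -000 ←essential
  m11: -011,1-11
  m14: -110,111-
Essential: -000, 0101

NO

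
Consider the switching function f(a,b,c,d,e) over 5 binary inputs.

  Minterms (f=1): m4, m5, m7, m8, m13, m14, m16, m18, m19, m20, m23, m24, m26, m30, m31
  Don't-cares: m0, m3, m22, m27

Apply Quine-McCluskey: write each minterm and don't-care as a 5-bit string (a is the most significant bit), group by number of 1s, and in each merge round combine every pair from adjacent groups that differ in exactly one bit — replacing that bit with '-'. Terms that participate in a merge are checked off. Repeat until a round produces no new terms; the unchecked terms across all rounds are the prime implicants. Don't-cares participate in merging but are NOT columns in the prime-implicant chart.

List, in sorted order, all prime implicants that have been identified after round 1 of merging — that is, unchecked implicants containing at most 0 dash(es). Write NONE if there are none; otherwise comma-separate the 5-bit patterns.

size-2^0 implicants → 00000(✓)  00011(✓)  00100(✓)  00101(✓)  00111(✓)  01000(✓)  01101(✓)  01110(✓)  10000(✓)  10010(✓)  10011(✓)  10100(✓)  10110(✓)  10111(✓)  11000(✓)  11010(✓)  11011(✓)  11110(✓)  11111(✓)
size-2^1 implicants → -0000(✓)  -0011(✓)  -0100(✓)  -0111(✓)  -1000(✓)  -1110  0-000(✓)  0-101  00-00(✓)  00-11(✓)  001-1  0010-  1-000(✓)  1-010(✓)  1-011(✓)  1-110(✓)  1-111(✓)  10-00(✓)  10-10(✓)  10-11(✓)  100-0(✓)  1001-(✓)  101-0(✓)  1011-(✓)  11-10(✓)  11-11(✓)  110-0(✓)  1101-(✓)  1111-(✓)
size-2^2 implicants → --000  -0-00  -0-11  1--10(✓)  1--11(✓)  1-0-0  1-01-(✓)  1-11-(✓)  10--0  10-1-(✓)  11-1-(✓)
size-2^3 implicants → 1--1-
Unchecked terms (primes): --000, -0-00, -0-11, -1110, 0-101, 001-1, 0010-, 1--1-, 1-0-0, 10--0

NONE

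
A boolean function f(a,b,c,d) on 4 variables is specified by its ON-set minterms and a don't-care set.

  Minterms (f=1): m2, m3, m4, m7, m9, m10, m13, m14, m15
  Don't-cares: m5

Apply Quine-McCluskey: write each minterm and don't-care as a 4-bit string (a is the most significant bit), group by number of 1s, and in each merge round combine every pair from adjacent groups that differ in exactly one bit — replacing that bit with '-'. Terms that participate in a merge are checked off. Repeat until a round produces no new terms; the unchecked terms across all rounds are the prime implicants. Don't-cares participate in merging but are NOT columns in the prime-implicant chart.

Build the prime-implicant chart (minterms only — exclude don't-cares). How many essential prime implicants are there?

2

size-2^0 implicants → 0010(✓)  0011(✓)  0100(✓)  0101(✓)  0111(✓)  1001(✓)  1010(✓)  1101(✓)  1110(✓)  1111(✓)
size-2^1 implicants → -010  -101(✓)  -111(✓)  0-11  001-  01-1(✓)  010-  1-01  1-10  11-1(✓)  111-
size-2^2 implicants → -1-1
Unchecked terms (primes): -010, -1-1, 0-11, 001-, 010-, 1-01, 1-10, 111-
Minterm coverage:
  m2 ⊆ -010,001-
  m3 ⊆ 0-11,001-
  m4 ⊆ 010- [E]
  m7 ⊆ -1-1,0-11
  m9 ⊆ 1-01 [E]
  m10 ⊆ -010,1-10
  m13 ⊆ -1-1,1-01
  m14 ⊆ 1-10,111-
  m15 ⊆ -1-1,111-
E = {010-, 1-01}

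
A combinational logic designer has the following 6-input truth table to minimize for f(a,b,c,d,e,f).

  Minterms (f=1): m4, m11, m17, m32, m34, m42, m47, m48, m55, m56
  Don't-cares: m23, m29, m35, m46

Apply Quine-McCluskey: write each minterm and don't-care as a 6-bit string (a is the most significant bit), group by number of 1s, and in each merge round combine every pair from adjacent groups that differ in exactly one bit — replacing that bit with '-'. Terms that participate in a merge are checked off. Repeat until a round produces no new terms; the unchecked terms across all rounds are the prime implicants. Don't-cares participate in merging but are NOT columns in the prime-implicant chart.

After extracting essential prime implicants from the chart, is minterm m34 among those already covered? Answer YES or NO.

size-2^0 implicants → 000100  001011  010001  010111(✓)  011101  100000(✓)  100010(✓)  100011(✓)  101010(✓)  101110(✓)  101111(✓)  110000(✓)  110111(✓)  111000(✓)
size-2^1 implicants → -10111  1-0000  10-010  1000-0  10001-  101-10  10111-  11-000
Unchecked terms (primes): -10111, 000100, 001011, 010001, 011101, 1-0000, 10-010, 1000-0, 10001-, 101-10, 10111-, 11-000
Minterm coverage:
  m4 ⊆ 000100 [E]
  m11 ⊆ 001011 [E]
  m17 ⊆ 010001 [E]
  m32 ⊆ 1-0000,1000-0
  m34 ⊆ 10-010,1000-0,10001-
  m42 ⊆ 10-010,101-10
  m47 ⊆ 10111- [E]
  m48 ⊆ 1-0000,11-000
  m55 ⊆ -10111 [E]
  m56 ⊆ 11-000 [E]
E = {-10111, 000100, 001011, 010001, 10111-, 11-000}

NO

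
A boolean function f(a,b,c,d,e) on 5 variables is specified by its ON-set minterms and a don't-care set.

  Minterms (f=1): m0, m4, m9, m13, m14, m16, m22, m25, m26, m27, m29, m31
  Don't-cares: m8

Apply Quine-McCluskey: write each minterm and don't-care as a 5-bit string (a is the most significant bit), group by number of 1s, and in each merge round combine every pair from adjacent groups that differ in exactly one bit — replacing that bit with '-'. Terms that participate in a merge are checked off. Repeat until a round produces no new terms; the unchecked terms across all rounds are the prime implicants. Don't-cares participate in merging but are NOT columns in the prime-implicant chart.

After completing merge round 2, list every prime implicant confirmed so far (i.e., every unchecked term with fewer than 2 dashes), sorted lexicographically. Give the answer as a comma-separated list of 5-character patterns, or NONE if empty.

Round 0: 00000✓ 00100✓ 01000✓ 01001✓ 01101✓ 01110 10000✓ 10110 11001✓ 11010✓ 11011✓ 11101✓ 11111✓
Round 1: -0000 -1001✓ -1101✓ 0-000 00-00 01-01✓ 0100- 11-01✓ 11-11✓ 110-1✓ 1101- 111-1✓
Round 2: -1-01 11--1
PIs = {-0000, -1-01, 0-000, 00-00, 0100-, 01110, 10110, 11--1, 1101-}

-0000, 0-000, 00-00, 0100-, 01110, 10110, 1101-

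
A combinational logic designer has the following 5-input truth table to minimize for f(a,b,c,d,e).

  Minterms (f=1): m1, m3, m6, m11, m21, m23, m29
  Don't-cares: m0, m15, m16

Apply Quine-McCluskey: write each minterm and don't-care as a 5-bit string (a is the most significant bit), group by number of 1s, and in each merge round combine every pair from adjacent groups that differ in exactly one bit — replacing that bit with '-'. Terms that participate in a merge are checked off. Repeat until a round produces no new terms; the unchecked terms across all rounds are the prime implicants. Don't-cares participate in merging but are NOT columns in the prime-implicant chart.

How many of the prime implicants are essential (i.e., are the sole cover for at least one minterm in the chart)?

3

Round 0: 00000✓ 00001✓ 00011✓ 00110 01011✓ 01111✓ 10000✓ 10101✓ 10111✓ 11101✓
Round 1: -0000 0-011 000-1 0000- 01-11 1-101 101-1
PIs = {-0000, 0-011, 000-1, 0000-, 00110, 01-11, 1-101, 101-1}
Coverage chart:
  m1: 000-1,0000-
  m3: 0-011,000-1
  m6: 00110 ←essential
  m11: 0-011,01-11
  m21: 1-101,101-1
  m23: 101-1 ←essential
  m29: 1-101 ←essential
Essential: 00110, 1-101, 101-1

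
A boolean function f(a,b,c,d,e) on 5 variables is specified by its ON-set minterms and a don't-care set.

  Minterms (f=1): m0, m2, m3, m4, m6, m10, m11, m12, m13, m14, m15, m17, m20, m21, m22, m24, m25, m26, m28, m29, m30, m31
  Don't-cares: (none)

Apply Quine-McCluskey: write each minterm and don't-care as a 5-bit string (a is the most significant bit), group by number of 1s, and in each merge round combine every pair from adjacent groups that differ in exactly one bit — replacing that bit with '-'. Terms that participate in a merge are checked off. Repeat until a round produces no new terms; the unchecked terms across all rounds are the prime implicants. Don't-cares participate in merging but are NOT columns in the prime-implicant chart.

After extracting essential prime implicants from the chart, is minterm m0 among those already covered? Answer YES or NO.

YES

[col 0] 00000*, 00010*, 00011*, 00100*, 00110*, 01010*, 01011*, 01100*, 01101*, 01110*, 01111*, 10001*, 10100*, 10101*, 10110*, 11000*, 11001*, 11010*, 11100*, 11101*, 11110*, 11111*
[col 1] -0100*, -0110*, -1010*, -1100*, -1101*, -1110*, -1111*, 0-010*, 0-011*, 0-100*, 0-110*, 00-00*, 00-10*, 000-0*, 0001-*, 001-0*, 01-10*, 01-11*, 0101-*, 011-0*, 011-1*, 0110-*, 0111-*, 1-001*, 1-100*, 1-101*, 1-110*, 10-01*, 101-0*, 1010-*, 11-00*, 11-01*, 11-10*, 110-0*, 1100-*, 111-0*, 111-1*, 1110-*, 1111-*
[col 2] --100*, --110*, -01-0*, -1-10, -11-0*, -11-1*, -110-*, -111-*, 0--10, 0-01-, 0-1-0*, 00--0, 01-1-, 011--*, 1--01, 1-1-0*, 1-10-, 11--0, 11-0-, 111--*
[col 3] --1-0, -11--
Prime implicants: --1-0, -1-10, -11--, 0--10, 0-01-, 00--0, 01-1-, 1--01, 1-10-, 11--0, 11-0-
PI chart (minterm → PIs covering it):
  0 | 00--0  (sole → essential)
  2 | 0--10,0-01-,00--0
  3 | 0-01-  (sole → essential)
  4 | --1-0,00--0
  6 | --1-0,0--10,00--0
  10 | -1-10,0--10,0-01-,01-1-
  11 | 0-01-,01-1-
  12 | --1-0,-11--
  13 | -11--  (sole → essential)
  14 | --1-0,-1-10,-11--,0--10,01-1-
  15 | -11--,01-1-
  17 | 1--01  (sole → essential)
  20 | --1-0,1-10-
  21 | 1--01,1-10-
  22 | --1-0  (sole → essential)
  24 | 11--0,11-0-
  25 | 1--01,11-0-
  26 | -1-10,11--0
  28 | --1-0,-11--,1-10-,11--0,11-0-
  29 | -11--,1--01,1-10-,11-0-
  30 | --1-0,-1-10,-11--,11--0
  31 | -11--  (sole → essential)
Essential prime implicants: --1-0, -11--, 0-01-, 00--0, 1--01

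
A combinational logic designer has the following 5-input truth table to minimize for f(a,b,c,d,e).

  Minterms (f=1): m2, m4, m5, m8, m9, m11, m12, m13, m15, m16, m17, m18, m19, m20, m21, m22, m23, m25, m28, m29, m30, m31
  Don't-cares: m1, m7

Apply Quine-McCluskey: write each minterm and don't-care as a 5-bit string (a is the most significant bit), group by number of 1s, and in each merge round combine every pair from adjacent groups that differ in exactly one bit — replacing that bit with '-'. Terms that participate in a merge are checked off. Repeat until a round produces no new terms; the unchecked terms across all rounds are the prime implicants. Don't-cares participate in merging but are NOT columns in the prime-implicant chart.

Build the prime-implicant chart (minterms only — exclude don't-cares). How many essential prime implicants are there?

7

size-2^0 implicants → 00001(✓)  00010(✓)  00100(✓)  00101(✓)  00111(✓)  01000(✓)  01001(✓)  01011(✓)  01100(✓)  01101(✓)  01111(✓)  10000(✓)  10001(✓)  10010(✓)  10011(✓)  10100(✓)  10101(✓)  10110(✓)  10111(✓)  11001(✓)  11100(✓)  11101(✓)  11110(✓)  11111(✓)
size-2^1 implicants → -0001(✓)  -0010  -0100(✓)  -0101(✓)  -0111(✓)  -1001(✓)  -1100(✓)  -1101(✓)  -1111(✓)  0-001(✓)  0-100(✓)  0-101(✓)  0-111(✓)  00-01(✓)  001-1(✓)  0010-(✓)  01-00(✓)  01-01(✓)  01-11(✓)  010-1(✓)  0100-(✓)  011-1(✓)  0110-(✓)  1-001(✓)  1-100(✓)  1-101(✓)  1-110(✓)  1-111(✓)  10-00(✓)  10-01(✓)  10-10(✓)  10-11(✓)  100-0(✓)  100-1(✓)  1000-(✓)  1001-(✓)  101-0(✓)  101-1(✓)  1010-(✓)  1011-(✓)  11-01(✓)  111-0(✓)  111-1(✓)  1110-(✓)  1111-(✓)
size-2^2 implicants → --001(✓)  --100(✓)  --101(✓)  --111(✓)  -0-01(✓)  -01-1(✓)  -010-(✓)  -1-01(✓)  -11-1(✓)  -110-(✓)  0--01(✓)  0-1-1(✓)  0-10-(✓)  01--1  01-0-  1--01(✓)  1-1-0(✓)  1-1-1(✓)  1-10-(✓)  1-11-(✓)  10--0(✓)  10--1(✓)  10-0-(✓)  10-1-(✓)  100--(✓)  101--(✓)  111--(✓)
size-2^3 implicants → ---01  --1-1  --10-  1-1--  10---
Unchecked terms (primes): ---01, --1-1, --10-, -0010, 01--1, 01-0-, 1-1--, 10---
Minterm coverage:
  m2 ⊆ -0010 [E]
  m4 ⊆ --10- [E]
  m5 ⊆ ---01,--1-1,--10-
  m8 ⊆ 01-0- [E]
  m9 ⊆ ---01,01--1,01-0-
  m11 ⊆ 01--1 [E]
  m12 ⊆ --10-,01-0-
  m13 ⊆ ---01,--1-1,--10-,01--1,01-0-
  m15 ⊆ --1-1,01--1
  m16 ⊆ 10--- [E]
  m17 ⊆ ---01,10---
  m18 ⊆ -0010,10---
  m19 ⊆ 10--- [E]
  m20 ⊆ --10-,1-1--,10---
  m21 ⊆ ---01,--1-1,--10-,1-1--,10---
  m22 ⊆ 1-1--,10---
  m23 ⊆ --1-1,1-1--,10---
  m25 ⊆ ---01 [E]
  m28 ⊆ --10-,1-1--
  m29 ⊆ ---01,--1-1,--10-,1-1--
  m30 ⊆ 1-1-- [E]
  m31 ⊆ --1-1,1-1--
E = {---01, --10-, -0010, 01--1, 01-0-, 1-1--, 10---}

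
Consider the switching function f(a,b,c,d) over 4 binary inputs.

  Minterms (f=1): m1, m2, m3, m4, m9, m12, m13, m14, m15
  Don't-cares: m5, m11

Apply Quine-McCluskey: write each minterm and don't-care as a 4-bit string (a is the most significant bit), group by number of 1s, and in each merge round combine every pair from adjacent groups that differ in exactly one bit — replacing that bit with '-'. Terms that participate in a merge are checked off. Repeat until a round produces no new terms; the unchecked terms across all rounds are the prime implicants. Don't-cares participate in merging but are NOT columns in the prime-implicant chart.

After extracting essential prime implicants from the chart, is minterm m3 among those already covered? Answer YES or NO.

YES

size-2^0 implicants → 0001(✓)  0010(✓)  0011(✓)  0100(✓)  0101(✓)  1001(✓)  1011(✓)  1100(✓)  1101(✓)  1110(✓)  1111(✓)
size-2^1 implicants → -001(✓)  -011(✓)  -100(✓)  -101(✓)  0-01(✓)  00-1(✓)  001-  010-(✓)  1-01(✓)  1-11(✓)  10-1(✓)  11-0(✓)  11-1(✓)  110-(✓)  111-(✓)
size-2^2 implicants → --01  -0-1  -10-  1--1  11--
Unchecked terms (primes): --01, -0-1, -10-, 001-, 1--1, 11--
Minterm coverage:
  m1 ⊆ --01,-0-1
  m2 ⊆ 001- [E]
  m3 ⊆ -0-1,001-
  m4 ⊆ -10- [E]
  m9 ⊆ --01,-0-1,1--1
  m12 ⊆ -10-,11--
  m13 ⊆ --01,-10-,1--1,11--
  m14 ⊆ 11-- [E]
  m15 ⊆ 1--1,11--
E = {-10-, 001-, 11--}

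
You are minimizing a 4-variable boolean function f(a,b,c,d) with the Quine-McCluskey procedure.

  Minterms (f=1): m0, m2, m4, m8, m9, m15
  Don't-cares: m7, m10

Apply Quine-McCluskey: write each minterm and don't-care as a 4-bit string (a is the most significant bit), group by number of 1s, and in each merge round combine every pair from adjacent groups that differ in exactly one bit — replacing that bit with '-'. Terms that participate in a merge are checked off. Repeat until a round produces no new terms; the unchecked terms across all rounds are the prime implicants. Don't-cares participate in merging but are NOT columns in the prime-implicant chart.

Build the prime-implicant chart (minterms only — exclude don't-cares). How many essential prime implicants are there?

[col 0] 0000*, 0010*, 0100*, 0111*, 1000*, 1001*, 1010*, 1111*
[col 1] -000*, -010*, -111, 0-00, 00-0*, 10-0*, 100-
[col 2] -0-0
Prime implicants: -0-0, -111, 0-00, 100-
PI chart (minterm → PIs covering it):
  0 | -0-0,0-00
  2 | -0-0  (sole → essential)
  4 | 0-00  (sole → essential)
  8 | -0-0,100-
  9 | 100-  (sole → essential)
  15 | -111  (sole → essential)
Essential prime implicants: -0-0, -111, 0-00, 100-

4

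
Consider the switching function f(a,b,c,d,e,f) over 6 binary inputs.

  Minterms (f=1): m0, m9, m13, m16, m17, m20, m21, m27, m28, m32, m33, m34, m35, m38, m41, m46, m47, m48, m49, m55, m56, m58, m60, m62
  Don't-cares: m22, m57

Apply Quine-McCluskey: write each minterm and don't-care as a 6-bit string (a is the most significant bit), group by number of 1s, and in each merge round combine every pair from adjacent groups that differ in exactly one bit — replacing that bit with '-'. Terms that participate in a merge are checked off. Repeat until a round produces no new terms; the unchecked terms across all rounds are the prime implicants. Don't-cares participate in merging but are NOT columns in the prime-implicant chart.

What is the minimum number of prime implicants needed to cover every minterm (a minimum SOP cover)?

11

size-2^0 implicants → 000000(✓)  001001(✓)  001101(✓)  010000(✓)  010001(✓)  010100(✓)  010101(✓)  010110(✓)  011011  011100(✓)  100000(✓)  100001(✓)  100010(✓)  100011(✓)  100110(✓)  101001(✓)  101110(✓)  101111(✓)  110000(✓)  110001(✓)  110111  111000(✓)  111001(✓)  111010(✓)  111100(✓)  111110(✓)
size-2^1 implicants → -00000(✓)  -01001  -10000(✓)  -10001(✓)  -11100  0-0000(✓)  001-01  01-100  010-00(✓)  010-01(✓)  01000-(✓)  0101-0  01010-(✓)  1-0000(✓)  1-0001(✓)  1-1001(✓)  1-1110  10-001(✓)  10-110  100-10  1000-0(✓)  1000-1(✓)  10000-(✓)  10001-(✓)  10111-  11-000(✓)  11-001(✓)  11000-(✓)  111-00(✓)  111-10(✓)  1110-0(✓)  11100-(✓)  1111-0(✓)
size-2^2 implicants → --0000  -1000-  010-0-  1--001  1-000-  1000--  11-00-  111--0
Unchecked terms (primes): --0000, -01001, -1000-, -11100, 001-01, 01-100, 010-0-, 0101-0, 011011, 1--001, 1-000-, 1-1110, 10-110, 100-10, 1000--, 10111-, 11-00-, 110111, 111--0
Minterm coverage:
  m0 ⊆ --0000 [E]
  m9 ⊆ -01001,001-01
  m13 ⊆ 001-01 [E]
  m16 ⊆ --0000,-1000-,010-0-
  m17 ⊆ -1000-,010-0-
  m20 ⊆ 01-100,010-0-,0101-0
  m21 ⊆ 010-0- [E]
  m27 ⊆ 011011 [E]
  m28 ⊆ -11100,01-100
  m32 ⊆ --0000,1-000-,1000--
  m33 ⊆ 1--001,1-000-,1000--
  m34 ⊆ 100-10,1000--
  m35 ⊆ 1000-- [E]
  m38 ⊆ 10-110,100-10
  m41 ⊆ -01001,1--001
  m46 ⊆ 1-1110,10-110,10111-
  m47 ⊆ 10111- [E]
  m48 ⊆ --0000,-1000-,1-000-,11-00-
  m49 ⊆ -1000-,1--001,1-000-,11-00-
  m55 ⊆ 110111 [E]
  m56 ⊆ 11-00-,111--0
  m58 ⊆ 111--0 [E]
  m60 ⊆ -11100,111--0
  m62 ⊆ 1-1110,111--0
E = {--0000, 001-01, 010-0-, 011011, 1000--, 10111-, 110111, 111--0}
Petrick residual → -11100, 1--001, 10-110
Cover = c'd'e'f' + bcde'f' + a'b'ce'f + a'bc'e' + a'bcd'ef + ad'e'f + ab'def' + ab'c'd' + ab'cde + abc'def + abcf'  |cover|=11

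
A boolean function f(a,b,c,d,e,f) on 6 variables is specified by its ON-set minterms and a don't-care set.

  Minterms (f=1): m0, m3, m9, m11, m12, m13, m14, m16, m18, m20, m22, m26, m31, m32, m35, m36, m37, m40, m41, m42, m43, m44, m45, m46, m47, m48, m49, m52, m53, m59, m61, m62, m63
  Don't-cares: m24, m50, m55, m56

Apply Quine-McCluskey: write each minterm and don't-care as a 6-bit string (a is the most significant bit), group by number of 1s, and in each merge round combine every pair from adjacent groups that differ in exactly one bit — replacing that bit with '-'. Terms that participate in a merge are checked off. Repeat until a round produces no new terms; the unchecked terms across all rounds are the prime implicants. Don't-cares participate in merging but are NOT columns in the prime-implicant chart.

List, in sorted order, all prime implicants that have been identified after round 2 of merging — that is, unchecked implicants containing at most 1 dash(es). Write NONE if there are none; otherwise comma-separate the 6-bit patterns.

-11111

Round 0: 000000✓ 000011✓ 001001✓ 001011✓ 001100✓ 001101✓ 001110✓ 010000✓ 010010✓ 010100✓ 010110✓ 011000✓ 011010✓ 011111✓ 100000✓ 100011✓ 100100✓ 100101✓ 101000✓ 101001✓ 101010✓ 101011✓ 101100✓ 101101✓ 101110✓ 101111✓ 110000✓ 110001✓ 110010✓ 110100✓ 110101✓ 110111✓ 111000✓ 111011✓ 111101✓ 111110✓ 111111✓
Round 1: -00000✓ -00011✓ -01001✓ -01011✓ -01100✓ -01101✓ -01110✓ -10000✓ -10010✓ -10100✓ -11000✓ -11111 0-0000✓ 00-011✓ 001-01✓ 0010-1✓ 0011-0✓ 00110-✓ 01-000✓ 01-010✓ 010-00✓ 010-10✓ 0100-0✓ 0101-0✓ 0110-0✓ 1-0000✓ 1-0100✓ 1-0101✓ 1-1000✓ 1-1011✓ 1-1101✓ 1-1110✓ 1-1111✓ 10-000✓ 10-011✓ 10-100✓ 10-101✓ 100-00✓ 10010-✓ 101-00✓ 101-01✓ 101-10✓ 101-11✓ 1010-0✓ 1010-1✓ 10100-✓ 10101-✓ 1011-0✓ 1011-1✓ 10110-✓ 10111-✓ 11-000✓ 11-101✓ 11-111✓ 110-00✓ 110-01✓ 1100-0✓ 11000-✓ 1101-1✓ 11010-✓ 111-11✓ 1111-1✓ 11111-✓
Round 2: --0000 -0-011 -01-01 -010-1 -011-0 -0110- -1-000 -10-00 -100-0 01-0-0 010--0 1--000 1--101 1-0-00 1-010- 1-1-11 1-11-1 1-111- 10--00 10-10- 101--0✓ 101--1✓ 101-0-✓ 101-1-✓ 1010--✓ 1011--✓ 11-1-1 110-0-
Round 3: 101---
PIs = {--0000, -0-011, -01-01, -010-1, -011-0, -0110-, -1-000, -10-00, -100-0, -11111, 01-0-0, 010--0, 1--000, 1--101, 1-0-00, 1-010-, 1-1-11, 1-11-1, 1-111-, 10--00, 10-10-, 101---, 11-1-1, 110-0-}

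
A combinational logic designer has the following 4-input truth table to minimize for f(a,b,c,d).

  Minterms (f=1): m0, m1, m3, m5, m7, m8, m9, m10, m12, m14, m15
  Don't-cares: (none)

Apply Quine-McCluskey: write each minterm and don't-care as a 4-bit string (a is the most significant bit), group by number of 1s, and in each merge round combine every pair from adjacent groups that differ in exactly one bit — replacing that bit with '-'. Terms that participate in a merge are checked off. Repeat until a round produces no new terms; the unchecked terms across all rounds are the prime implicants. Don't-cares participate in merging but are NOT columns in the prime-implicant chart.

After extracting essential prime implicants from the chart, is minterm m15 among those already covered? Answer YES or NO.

NO

[col 0] 0000*, 0001*, 0011*, 0101*, 0111*, 1000*, 1001*, 1010*, 1100*, 1110*, 1111*
[col 1] -000*, -001*, -111, 0-01*, 0-11*, 00-1*, 000-*, 01-1*, 1-00*, 1-10*, 10-0*, 100-*, 11-0*, 111-
[col 2] -00-, 0--1, 1--0
Prime implicants: -00-, -111, 0--1, 1--0, 111-
PI chart (minterm → PIs covering it):
  0 | -00-  (sole → essential)
  1 | -00-,0--1
  3 | 0--1  (sole → essential)
  5 | 0--1  (sole → essential)
  7 | -111,0--1
  8 | -00-,1--0
  9 | -00-  (sole → essential)
  10 | 1--0  (sole → essential)
  12 | 1--0  (sole → essential)
  14 | 1--0,111-
  15 | -111,111-
Essential prime implicants: -00-, 0--1, 1--0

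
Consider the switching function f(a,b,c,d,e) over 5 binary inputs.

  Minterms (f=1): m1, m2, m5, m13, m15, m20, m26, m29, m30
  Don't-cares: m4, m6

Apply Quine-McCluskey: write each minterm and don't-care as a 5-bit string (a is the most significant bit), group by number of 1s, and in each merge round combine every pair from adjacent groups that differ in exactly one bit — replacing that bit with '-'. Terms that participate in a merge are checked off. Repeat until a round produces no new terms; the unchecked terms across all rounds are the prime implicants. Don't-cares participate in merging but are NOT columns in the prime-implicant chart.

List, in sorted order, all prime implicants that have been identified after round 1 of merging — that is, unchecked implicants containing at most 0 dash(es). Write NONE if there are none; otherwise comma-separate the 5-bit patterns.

[col 0] 00001*, 00010*, 00100*, 00101*, 00110*, 01101*, 01111*, 10100*, 11010*, 11101*, 11110*
[col 1] -0100, -1101, 0-101, 00-01, 00-10, 001-0, 0010-, 011-1, 11-10
Prime implicants: -0100, -1101, 0-101, 00-01, 00-10, 001-0, 0010-, 011-1, 11-10

NONE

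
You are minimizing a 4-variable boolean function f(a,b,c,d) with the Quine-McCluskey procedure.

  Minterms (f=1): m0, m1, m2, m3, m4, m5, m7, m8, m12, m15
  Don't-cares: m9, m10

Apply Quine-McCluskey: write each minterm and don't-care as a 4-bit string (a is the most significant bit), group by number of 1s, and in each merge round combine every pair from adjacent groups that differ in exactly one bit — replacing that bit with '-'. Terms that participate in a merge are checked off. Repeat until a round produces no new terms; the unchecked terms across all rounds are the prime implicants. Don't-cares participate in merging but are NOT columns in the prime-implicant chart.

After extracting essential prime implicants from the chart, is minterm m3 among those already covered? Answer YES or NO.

NO

[col 0] 0000*, 0001*, 0010*, 0011*, 0100*, 0101*, 0111*, 1000*, 1001*, 1010*, 1100*, 1111*
[col 1] -000*, -001*, -010*, -100*, -111, 0-00*, 0-01*, 0-11*, 00-0*, 00-1*, 000-*, 001-*, 01-1*, 010-*, 1-00*, 10-0*, 100-*
[col 2] --00, -0-0, -00-, 0--1, 0-0-, 00--
Prime implicants: --00, -0-0, -00-, -111, 0--1, 0-0-, 00--
PI chart (minterm → PIs covering it):
  0 | --00,-0-0,-00-,0-0-,00--
  1 | -00-,0--1,0-0-,00--
  2 | -0-0,00--
  3 | 0--1,00--
  4 | --00,0-0-
  5 | 0--1,0-0-
  7 | -111,0--1
  8 | --00,-0-0,-00-
  12 | --00  (sole → essential)
  15 | -111  (sole → essential)
Essential prime implicants: --00, -111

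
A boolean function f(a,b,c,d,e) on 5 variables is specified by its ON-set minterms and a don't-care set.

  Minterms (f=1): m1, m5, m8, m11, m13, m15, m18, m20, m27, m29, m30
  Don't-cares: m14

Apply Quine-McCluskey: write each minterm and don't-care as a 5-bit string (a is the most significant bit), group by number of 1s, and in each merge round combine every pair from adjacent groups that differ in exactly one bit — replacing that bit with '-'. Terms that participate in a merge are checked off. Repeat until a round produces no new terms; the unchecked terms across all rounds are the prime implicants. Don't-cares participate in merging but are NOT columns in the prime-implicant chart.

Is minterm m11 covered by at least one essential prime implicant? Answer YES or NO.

YES

Round 0: 00001✓ 00101✓ 01000 01011✓ 01101✓ 01110✓ 01111✓ 10010 10100 11011✓ 11101✓ 11110✓
Round 1: -1011 -1101 -1110 0-101 00-01 01-11 011-1 0111-
PIs = {-1011, -1101, -1110, 0-101, 00-01, 01-11, 01000, 011-1, 0111-, 10010, 10100}
Coverage chart:
  m1: 00-01 ←essential
  m5: 0-101,00-01
  m8: 01000 ←essential
  m11: -1011,01-11
  m13: -1101,0-101,011-1
  m15: 01-11,011-1,0111-
  m18: 10010 ←essential
  m20: 10100 ←essential
  m27: -1011 ←essential
  m29: -1101 ←essential
  m30: -1110 ←essential
Essential: -1011, -1101, -1110, 00-01, 01000, 10010, 10100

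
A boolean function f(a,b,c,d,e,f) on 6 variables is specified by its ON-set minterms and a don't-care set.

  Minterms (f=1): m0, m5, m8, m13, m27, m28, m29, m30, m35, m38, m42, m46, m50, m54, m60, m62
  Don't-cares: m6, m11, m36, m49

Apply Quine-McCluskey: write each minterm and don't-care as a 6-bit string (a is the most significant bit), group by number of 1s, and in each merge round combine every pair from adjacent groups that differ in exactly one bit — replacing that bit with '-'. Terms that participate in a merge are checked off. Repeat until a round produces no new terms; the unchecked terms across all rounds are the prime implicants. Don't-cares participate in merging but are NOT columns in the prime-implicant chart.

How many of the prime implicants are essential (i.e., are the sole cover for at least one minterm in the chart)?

7

[col 0] 000000*, 000101*, 000110*, 001000*, 001011*, 001101*, 011011*, 011100*, 011101*, 011110*, 100011, 100100*, 100110*, 101010*, 101110*, 110001, 110010*, 110110*, 111100*, 111110*
[col 1] -00110, -11100*, -11110*, 0-1011, 0-1101, 00-000, 00-101, 0111-0*, 01110-, 1-0110*, 1-1110*, 10-110*, 1001-0, 101-10, 11-110*, 110-10, 1111-0*
[col 2] -111-0, 1--110
Prime implicants: -00110, -111-0, 0-1011, 0-1101, 00-000, 00-101, 01110-, 1--110, 100011, 1001-0, 101-10, 110-10, 110001
PI chart (minterm → PIs covering it):
  0 | 00-000  (sole → essential)
  5 | 00-101  (sole → essential)
  8 | 00-000  (sole → essential)
  13 | 0-1101,00-101
  27 | 0-1011  (sole → essential)
  28 | -111-0,01110-
  29 | 0-1101,01110-
  30 | -111-0  (sole → essential)
  35 | 100011  (sole → essential)
  38 | -00110,1--110,1001-0
  42 | 101-10  (sole → essential)
  46 | 1--110,101-10
  50 | 110-10  (sole → essential)
  54 | 1--110,110-10
  60 | -111-0  (sole → essential)
  62 | -111-0,1--110
Essential prime implicants: -111-0, 0-1011, 00-000, 00-101, 100011, 101-10, 110-10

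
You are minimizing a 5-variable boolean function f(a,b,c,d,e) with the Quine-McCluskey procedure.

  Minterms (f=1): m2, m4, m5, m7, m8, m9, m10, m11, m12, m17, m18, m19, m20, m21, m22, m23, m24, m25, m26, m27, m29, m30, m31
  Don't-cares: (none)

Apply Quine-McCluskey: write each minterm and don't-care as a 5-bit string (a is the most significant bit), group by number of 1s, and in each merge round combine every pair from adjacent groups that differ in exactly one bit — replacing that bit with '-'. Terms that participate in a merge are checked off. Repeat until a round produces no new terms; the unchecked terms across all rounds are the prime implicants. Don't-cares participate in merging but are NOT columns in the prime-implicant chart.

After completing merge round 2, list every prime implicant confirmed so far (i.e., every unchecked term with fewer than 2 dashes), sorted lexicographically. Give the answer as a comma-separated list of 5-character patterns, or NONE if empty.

0-100, 01-00

[col 0] 00010*, 00100*, 00101*, 00111*, 01000*, 01001*, 01010*, 01011*, 01100*, 10001*, 10010*, 10011*, 10100*, 10101*, 10110*, 10111*, 11000*, 11001*, 11010*, 11011*, 11101*, 11110*, 11111*
[col 1] -0010*, -0100*, -0101*, -0111*, -1000*, -1001*, -1010*, -1011*, 0-010*, 0-100, 001-1*, 0010-*, 01-00, 010-0*, 010-1*, 0100-*, 0101-*, 1-001*, 1-010*, 1-011*, 1-101*, 1-110*, 1-111*, 10-01*, 10-10*, 10-11*, 100-1*, 1001-*, 101-0*, 101-1*, 1010-*, 1011-*, 11-01*, 11-10*, 11-11*, 110-0*, 110-1*, 1100-*, 1101-*, 111-1*, 1111-*
[col 2] --010, -01-1, -010-, -10-0*, -10-1*, -100-*, -101-*, 010--*, 1--01*, 1--10*, 1--11*, 1-0-1*, 1-01-*, 1-1-1*, 1-11-*, 10--1*, 10-1-*, 101--, 11--1*, 11-1-*, 110--*
[col 3] -10--, 1---1, 1--1-
Prime implicants: --010, -01-1, -010-, -10--, 0-100, 01-00, 1---1, 1--1-, 101--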